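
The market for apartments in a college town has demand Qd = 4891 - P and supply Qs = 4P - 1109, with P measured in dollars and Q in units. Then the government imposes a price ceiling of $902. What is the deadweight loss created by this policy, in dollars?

In a free market, 4891 - P = 4P - 1109 gives the equilibrium P* = 1200, Q* = 3691.
The ceiling of 902 is below the equilibrium price 1200, so it binds.
At P = 902: Qd = 4891 - 902 = 3989 and Qs = 4·902 - 1109 = 2499.
Quantity traded falls to 2499. At Q = 2499 the demand price is 4891 - 2499 = 2392 and the supply price is (1109 + 2499)/4 = 902.
Deadweight loss = ½ · (2392 - 902) · (3691 - 2499) = ½ · 1490 · 1192 = 888040.

888040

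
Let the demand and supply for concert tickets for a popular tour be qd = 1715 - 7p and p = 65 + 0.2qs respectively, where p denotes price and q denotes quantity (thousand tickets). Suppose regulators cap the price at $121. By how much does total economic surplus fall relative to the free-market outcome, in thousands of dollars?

Rearranging supply gives qs = 5p - 325. Equilibrium: 1715 - 7p = 5p - 325, so 2040 = 12p and p* = 170, q* = 525.
Because the ceiling (121) lies below the market-clearing price, it is binding.
At p = 121: qd = 1715 - 7·121 = 868 and qs = 5·121 - 325 = 280.
Quantity traded falls to 280. At q = 280 the demand price is (1715 - 280)/7 = 205 and the supply price is (325 + 280)/5 = 121.
Deadweight loss = ½ · (205 - 121) · (525 - 280) = ½ · 84 · 245 = 10290.

10290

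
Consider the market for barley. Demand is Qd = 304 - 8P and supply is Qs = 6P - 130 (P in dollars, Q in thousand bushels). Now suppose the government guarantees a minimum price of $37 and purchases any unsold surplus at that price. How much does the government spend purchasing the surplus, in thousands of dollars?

Equilibrium: 304 - 8P = 6P - 130, so 434 = 14P and P* = 31, Q* = 56.
The floor of 37 is above the equilibrium price 31, so it binds.
At P = 37: Qd = 304 - 8·37 = 8 and Qs = 6·37 - 130 = 92.
Surplus = Qs - Qd = 84.
Government expenditure = surplus × support price = 84 × 37 = 3108.

3108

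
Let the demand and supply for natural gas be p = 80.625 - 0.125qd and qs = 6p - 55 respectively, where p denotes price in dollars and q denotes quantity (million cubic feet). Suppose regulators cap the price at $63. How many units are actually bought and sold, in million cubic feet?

Rearranging demand gives qd = 645 - 8p. Equilibrium: 645 - 8p = 6p - 55, so 700 = 14p and p* = 50, q* = 245.
The ceiling of 63 is above the equilibrium price 50, so it is not binding; the market clears at p* = 50, q* = 245.

245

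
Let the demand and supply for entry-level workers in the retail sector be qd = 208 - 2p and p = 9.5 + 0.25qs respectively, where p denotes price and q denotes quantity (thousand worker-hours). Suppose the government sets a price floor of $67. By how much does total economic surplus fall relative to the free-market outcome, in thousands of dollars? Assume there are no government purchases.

Rearranging supply gives qs = 4p - 38. In a free market, 208 - 2p = 4p - 38 gives the equilibrium p* = 41, q* = 126.
Since 67 > 41, the floor is binding.
At p = 67: qd = 208 - 2·67 = 74 and qs = 4·67 - 38 = 230.
Quantity traded falls to 74. At q = 74 the demand price is (208 - 74)/2 = 67 and the supply price is (38 + 74)/4 = 28.
Deadweight loss = ½ · (67 - 28) · (126 - 74) = ½ · 39 · 52 = 1014.

1014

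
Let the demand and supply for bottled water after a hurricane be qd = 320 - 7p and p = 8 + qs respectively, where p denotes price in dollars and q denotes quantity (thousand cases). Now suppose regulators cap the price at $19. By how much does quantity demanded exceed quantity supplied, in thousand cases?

Rearranging supply gives qs = p - 8. Equilibrium: 320 - 7p = p - 8, so 328 = 8p and p* = 41, q* = 33.
The ceiling of 19 is below the equilibrium price 41, so it binds.
At p = 19: qd = 320 - 7·19 = 187 and qs = 19 - 8 = 11.
Shortage = qd - qs = 187 - 11 = 176.

176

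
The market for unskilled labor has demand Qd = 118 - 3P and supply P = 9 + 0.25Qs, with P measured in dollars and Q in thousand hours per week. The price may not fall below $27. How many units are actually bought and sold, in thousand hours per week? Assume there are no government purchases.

37

Rearranging supply gives Qs = 4P - 36. In a free market, 118 - 3P = 4P - 36 gives the equilibrium P* = 22, Q* = 52.
The floor of 27 is above the equilibrium price 22, so it binds.
At P = 27: Qd = 118 - 3·27 = 37 and Qs = 4·27 - 36 = 72.
The quantity actually transacted is the short side, demand: 37.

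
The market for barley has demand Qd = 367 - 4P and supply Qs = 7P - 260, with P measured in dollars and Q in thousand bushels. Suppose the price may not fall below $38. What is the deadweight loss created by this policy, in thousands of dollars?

0

Setting quantity demanded equal to quantity supplied, 367 - 4P = 7P - 260, gives P* = 57 and Q* = 139.
The floor of 38 is below the equilibrium price 57, so it is not binding; the market clears at P* = 57, Q* = 139.
Since the control does not bind, no trades are prevented and deadweight loss is zero.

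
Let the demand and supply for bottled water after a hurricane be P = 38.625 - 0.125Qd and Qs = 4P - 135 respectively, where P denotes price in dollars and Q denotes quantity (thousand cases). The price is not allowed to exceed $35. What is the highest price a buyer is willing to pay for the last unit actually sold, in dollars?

38

Rearranging demand gives Qd = 309 - 8P. In a free market, 309 - 8P = 4P - 135 gives the equilibrium P* = 37, Q* = 13.
Since 35 < 37, the ceiling is binding.
At P = 35: Qd = 309 - 8·35 = 29 and Qs = 4·35 - 135 = 5.
Only 5 units reach the market. On the demand curve, the marginal buyer's willingness to pay at Q = 5 is (309 - 5)/8 = 38.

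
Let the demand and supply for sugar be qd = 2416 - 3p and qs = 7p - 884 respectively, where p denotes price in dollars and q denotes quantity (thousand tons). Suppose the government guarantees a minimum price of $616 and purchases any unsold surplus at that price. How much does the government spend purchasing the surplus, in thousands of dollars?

1761760

Without the control the market clears where 2416 - 3p = 7p - 884, i.e. p* = 330 and q* = 1426.
Because the floor (616) lies above the market-clearing price, it is binding.
At p = 616: qd = 2416 - 3·616 = 568 and qs = 7·616 - 884 = 3428.
Surplus = qs - qd = 2860.
Government expenditure = surplus × support price = 2860 × 616 = 1761760.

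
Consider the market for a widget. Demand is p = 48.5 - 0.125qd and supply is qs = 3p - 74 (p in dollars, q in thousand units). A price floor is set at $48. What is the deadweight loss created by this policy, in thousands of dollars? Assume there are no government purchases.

528

Rearranging demand gives qd = 388 - 8p. In a free market, 388 - 8p = 3p - 74 gives the equilibrium p* = 42, q* = 52.
Since 48 > 42, the floor is binding.
At p = 48: qd = 388 - 8·48 = 4 and qs = 3·48 - 74 = 70.
Quantity traded falls to 4. At q = 4 the demand price is (388 - 4)/8 = 48 and the supply price is (74 + 4)/3 = 26.
Deadweight loss = ½ · (48 - 26) · (52 - 4) = ½ · 22 · 48 = 528.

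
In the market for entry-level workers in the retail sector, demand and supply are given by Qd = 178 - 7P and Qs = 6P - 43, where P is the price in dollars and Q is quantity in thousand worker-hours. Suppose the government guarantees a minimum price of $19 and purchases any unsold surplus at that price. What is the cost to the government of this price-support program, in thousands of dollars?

494

In a free market, 178 - 7P = 6P - 43 gives the equilibrium P* = 17, Q* = 59.
Since 19 > 17, the floor is binding.
At P = 19: Qd = 178 - 7·19 = 45 and Qs = 6·19 - 43 = 71.
Surplus = Qs - Qd = 26.
Government expenditure = surplus × support price = 26 × 19 = 494.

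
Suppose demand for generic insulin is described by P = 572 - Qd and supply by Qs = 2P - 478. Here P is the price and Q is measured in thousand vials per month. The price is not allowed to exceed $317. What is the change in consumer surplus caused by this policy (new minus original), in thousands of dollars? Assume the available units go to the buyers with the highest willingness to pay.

Rearranging demand gives Qd = 572 - P. Without the control the market clears where 572 - P = 2P - 478, i.e. P* = 350 and Q* = 222.
Because the ceiling (317) lies below the market-clearing price, it is binding.
At P = 317: Qd = 572 - 317 = 255 and Qs = 2·317 - 478 = 156.
Consumer surplus without the control is ½ · (572 - 350) · 222 = 24642.
With the ceiling, 156 units are sold at 317 (assume they go to the highest-value buyers). The demand price at Q = 156 is 416, so CS = ½ · [(572 - 317) + (416 - 317)] · 156 = 27612.
Change in consumer surplus = 27612 - 24642 = 2970.

2970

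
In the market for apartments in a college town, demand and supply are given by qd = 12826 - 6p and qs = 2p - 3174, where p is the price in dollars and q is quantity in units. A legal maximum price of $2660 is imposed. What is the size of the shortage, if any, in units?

0

Setting quantity demanded equal to quantity supplied, 12826 - 6p = 2p - 3174, gives p* = 2000 and q* = 826.
The ceiling of 2660 is above the equilibrium price 2000, so it is not binding; the market clears at p* = 2000, q* = 826.
Since the control does not bind, there is no shortage.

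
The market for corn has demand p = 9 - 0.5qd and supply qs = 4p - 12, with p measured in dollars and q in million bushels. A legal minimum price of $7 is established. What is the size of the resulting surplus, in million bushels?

Rearranging demand gives qd = 18 - 2p. In a free market, 18 - 2p = 4p - 12 gives the equilibrium p* = 5, q* = 8.
Since 7 > 5, the floor is binding.
At p = 7: qd = 18 - 2·7 = 4 and qs = 4·7 - 12 = 16.
Surplus = qs - qd = 16 - 4 = 12.

12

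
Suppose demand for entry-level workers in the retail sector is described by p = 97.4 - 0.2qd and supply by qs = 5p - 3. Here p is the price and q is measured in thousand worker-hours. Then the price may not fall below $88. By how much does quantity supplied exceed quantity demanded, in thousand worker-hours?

Rearranging demand gives qd = 487 - 5p. Without the control the market clears where 487 - 5p = 5p - 3, i.e. p* = 49 and q* = 242.
The floor of 88 is above the equilibrium price 49, so it binds.
At p = 88: qd = 487 - 5·88 = 47 and qs = 5·88 - 3 = 437.
Surplus = qs - qd = 437 - 47 = 390.

390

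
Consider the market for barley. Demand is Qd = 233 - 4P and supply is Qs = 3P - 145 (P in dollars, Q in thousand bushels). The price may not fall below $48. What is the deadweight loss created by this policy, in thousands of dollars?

0

Without the control the market clears where 233 - 4P = 3P - 145, i.e. P* = 54 and Q* = 17.
The floor of 48 is below the equilibrium price 54, so it is not binding; the market clears at P* = 54, Q* = 17.
Since the control does not bind, no trades are prevented and deadweight loss is zero.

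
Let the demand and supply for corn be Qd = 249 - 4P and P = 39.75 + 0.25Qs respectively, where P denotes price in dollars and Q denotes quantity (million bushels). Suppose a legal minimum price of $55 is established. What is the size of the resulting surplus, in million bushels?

Rearranging supply gives Qs = 4P - 159. Without the control the market clears where 249 - 4P = 4P - 159, i.e. P* = 51 and Q* = 45.
Because the floor (55) lies above the market-clearing price, it is binding.
At P = 55: Qd = 249 - 4·55 = 29 and Qs = 4·55 - 159 = 61.
Surplus = Qs - Qd = 61 - 29 = 32.

32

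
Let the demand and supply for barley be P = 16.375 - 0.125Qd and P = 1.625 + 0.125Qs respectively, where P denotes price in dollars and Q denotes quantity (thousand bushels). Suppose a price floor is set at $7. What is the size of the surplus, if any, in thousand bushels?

0

Rearranging demand gives Qd = 131 - 8P; rearranging supply gives Qs = 8P - 13. In a free market, 131 - 8P = 8P - 13 gives the equilibrium P* = 9, Q* = 59.
Since 7 is below P* = 9, the floor does not bind and the free-market outcome prevails.
Since the control does not bind, there is no surplus.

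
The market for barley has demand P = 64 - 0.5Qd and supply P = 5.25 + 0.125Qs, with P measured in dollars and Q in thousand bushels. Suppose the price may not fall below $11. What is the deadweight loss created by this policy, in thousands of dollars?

0

Rearranging demand gives Qd = 128 - 2P; rearranging supply gives Qs = 8P - 42. Without the control the market clears where 128 - 2P = 8P - 42, i.e. P* = 17 and Q* = 94.
Since 11 is below P* = 17, the floor does not bind and the free-market outcome prevails.
Since the control does not bind, no trades are prevented and deadweight loss is zero.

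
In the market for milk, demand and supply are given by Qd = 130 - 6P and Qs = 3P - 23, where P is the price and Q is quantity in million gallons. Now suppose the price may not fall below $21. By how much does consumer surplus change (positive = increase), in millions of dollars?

Setting quantity demanded equal to quantity supplied, 130 - 6P = 3P - 23, gives P* = 17 and Q* = 28.
Because the floor (21) lies above the market-clearing price, it is binding.
At P = 21: Qd = 130 - 6·21 = 4 and Qs = 3·21 - 23 = 40.
Consumer surplus without the control is ½ · (65/3 - 17) · 28 = 196/3.
With the floor, consumers buy 4 units at 21, so CS = ½ · (65/3 - 21) · 4 = 4/3.
Change in consumer surplus = 4/3 - 196/3 = -64.

-64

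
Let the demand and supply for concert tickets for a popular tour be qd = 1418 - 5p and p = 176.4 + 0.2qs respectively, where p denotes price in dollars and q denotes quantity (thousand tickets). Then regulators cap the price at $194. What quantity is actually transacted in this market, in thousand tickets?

Rearranging supply gives qs = 5p - 882. In a free market, 1418 - 5p = 5p - 882 gives the equilibrium p* = 230, q* = 268.
The ceiling of 194 is below the equilibrium price 230, so it binds.
At p = 194: qd = 1418 - 5·194 = 448 and qs = 5·194 - 882 = 88.
The quantity actually transacted is the short side, supply: 88.

88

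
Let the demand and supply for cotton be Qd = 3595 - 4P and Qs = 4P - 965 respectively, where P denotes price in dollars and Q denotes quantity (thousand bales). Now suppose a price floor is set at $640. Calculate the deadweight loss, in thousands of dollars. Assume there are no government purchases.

19600

Equilibrium: 3595 - 4P = 4P - 965, so 4560 = 8P and P* = 570, Q* = 1315.
Since 640 > 570, the floor is binding.
At P = 640: Qd = 3595 - 4·640 = 1035 and Qs = 4·640 - 965 = 1595.
Quantity traded falls to 1035. At Q = 1035 the demand price is (3595 - 1035)/4 = 640 and the supply price is (965 + 1035)/4 = 500.
Deadweight loss = ½ · (640 - 500) · (1315 - 1035) = ½ · 140 · 280 = 19600.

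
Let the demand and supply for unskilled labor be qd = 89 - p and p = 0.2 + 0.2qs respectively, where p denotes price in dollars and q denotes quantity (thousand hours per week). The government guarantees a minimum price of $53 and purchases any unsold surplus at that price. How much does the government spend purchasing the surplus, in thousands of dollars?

Rearranging supply gives qs = 5p - 1. Without the control the market clears where 89 - p = 5p - 1, i.e. p* = 15 and q* = 74.
Since 53 > 15, the floor is binding.
At p = 53: qd = 89 - 53 = 36 and qs = 5·53 - 1 = 264.
Surplus = qs - qd = 228.
Government expenditure = surplus × support price = 228 × 53 = 12084.

12084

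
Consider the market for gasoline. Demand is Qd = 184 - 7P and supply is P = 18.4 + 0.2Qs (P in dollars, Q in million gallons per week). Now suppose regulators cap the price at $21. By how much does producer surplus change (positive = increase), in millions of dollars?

-36

Rearranging supply gives Qs = 5P - 92. In a free market, 184 - 7P = 5P - 92 gives the equilibrium P* = 23, Q* = 23.
Because the ceiling (21) lies below the market-clearing price, it is binding.
At P = 21: Qd = 184 - 7·21 = 37 and Qs = 5·21 - 92 = 13.
Producer surplus without the control is ½ · (23 - 18.4) · 23 = 52.9.
With the ceiling, producers sell 13 units at 21, so PS = ½ · (21 - 18.4) · 13 = 16.9.
Change in producer surplus = 16.9 - 52.9 = -36.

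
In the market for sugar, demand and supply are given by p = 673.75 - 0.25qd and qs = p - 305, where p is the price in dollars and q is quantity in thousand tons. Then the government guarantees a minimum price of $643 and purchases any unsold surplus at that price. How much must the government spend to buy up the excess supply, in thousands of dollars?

138245

Rearranging demand gives qd = 2695 - 4p. Equilibrium: 2695 - 4p = p - 305, so 3000 = 5p and p* = 600, q* = 295.
Because the floor (643) lies above the market-clearing price, it is binding.
At p = 643: qd = 2695 - 4·643 = 123 and qs = 643 - 305 = 338.
Surplus = qs - qd = 215.
Government expenditure = surplus × support price = 215 × 643 = 138245.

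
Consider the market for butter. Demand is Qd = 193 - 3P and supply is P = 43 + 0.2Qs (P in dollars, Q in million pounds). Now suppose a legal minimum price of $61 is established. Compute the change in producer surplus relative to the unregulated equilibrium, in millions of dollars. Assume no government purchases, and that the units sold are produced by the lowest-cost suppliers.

Rearranging supply gives Qs = 5P - 215. Without the control the market clears where 193 - 3P = 5P - 215, i.e. P* = 51 and Q* = 40.
The floor of 61 is above the equilibrium price 51, so it binds.
At P = 61: Qd = 193 - 3·61 = 10 and Qs = 5·61 - 215 = 90.
Producer surplus without the control is ½ · (51 - 43) · 40 = 160.
With the floor, 10 units are sold at 61. The supply price at Q = 10 is 45, so PS = ½ · [(61 - 43) + (61 - 45)] · 10 = 170.
Change in producer surplus = 170 - 160 = 10.

10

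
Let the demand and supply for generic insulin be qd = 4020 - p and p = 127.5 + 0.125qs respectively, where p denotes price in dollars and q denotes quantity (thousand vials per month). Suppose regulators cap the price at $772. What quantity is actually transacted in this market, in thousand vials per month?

3460

Rearranging supply gives qs = 8p - 1020. Setting quantity demanded equal to quantity supplied, 4020 - p = 8p - 1020, gives p* = 560 and q* = 3460.
Since 772 is above p* = 560, the ceiling does not bind and the free-market outcome prevails.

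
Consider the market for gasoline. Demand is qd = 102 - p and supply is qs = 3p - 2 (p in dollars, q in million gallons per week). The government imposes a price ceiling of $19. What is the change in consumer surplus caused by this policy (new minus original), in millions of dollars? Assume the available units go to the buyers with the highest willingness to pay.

164.5

Setting quantity demanded equal to quantity supplied, 102 - p = 3p - 2, gives p* = 26 and q* = 76.
Because the ceiling (19) lies below the market-clearing price, it is binding.
At p = 19: qd = 102 - 19 = 83 and qs = 3·19 - 2 = 55.
Consumer surplus without the control is ½ · (102 - 26) · 76 = 2888.
With the ceiling, 55 units are sold at 19 (assume they go to the highest-value buyers). The demand price at q = 55 is 47, so CS = ½ · [(102 - 19) + (47 - 19)] · 55 = 3052.5.
Change in consumer surplus = 3052.5 - 2888 = 164.5.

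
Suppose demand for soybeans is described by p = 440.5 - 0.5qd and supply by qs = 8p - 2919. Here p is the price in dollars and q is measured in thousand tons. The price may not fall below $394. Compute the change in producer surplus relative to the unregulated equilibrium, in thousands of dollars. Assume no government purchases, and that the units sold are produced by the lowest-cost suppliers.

Rearranging demand gives qd = 881 - 2p. In a free market, 881 - 2p = 8p - 2919 gives the equilibrium p* = 380, q* = 121.
The floor of 394 is above the equilibrium price 380, so it binds.
At p = 394: qd = 881 - 2·394 = 93 and qs = 8·394 - 2919 = 233.
Producer surplus without the control is ½ · (380 - 364.875) · 121 = 915.0625.
With the floor, 93 units are sold at 394. The supply price at q = 93 is 376.5, so PS = ½ · [(394 - 364.875) + (394 - 376.5)] · 93 = 2168.0625.
Change in producer surplus = 2168.0625 - 915.0625 = 1253.

1253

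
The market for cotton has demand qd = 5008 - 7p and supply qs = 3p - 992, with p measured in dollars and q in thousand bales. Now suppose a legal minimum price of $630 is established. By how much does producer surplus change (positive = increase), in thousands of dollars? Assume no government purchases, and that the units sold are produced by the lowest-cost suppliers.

Setting quantity demanded equal to quantity supplied, 5008 - 7p = 3p - 992, gives p* = 600 and q* = 808.
Since 630 > 600, the floor is binding.
At p = 630: qd = 5008 - 7·630 = 598 and qs = 3·630 - 992 = 898.
Producer surplus without the control is ½ · (600 - 992/3) · 808 = 326432/3.
With the floor, 598 units are sold at 630. The supply price at q = 598 is 530, so PS = ½ · [(630 - 992/3) + (630 - 530)] · 598 = 358202/3.
Change in producer surplus = 358202/3 - 326432/3 = 10590.

10590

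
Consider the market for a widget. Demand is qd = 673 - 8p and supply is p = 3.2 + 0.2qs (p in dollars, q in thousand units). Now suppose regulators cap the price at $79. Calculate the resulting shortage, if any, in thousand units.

Rearranging supply gives qs = 5p - 16. Setting quantity demanded equal to quantity supplied, 673 - 8p = 5p - 16, gives p* = 53 and q* = 249.
The ceiling of 79 is above the equilibrium price 53, so it is not binding; the market clears at p* = 53, q* = 249.
Since the control does not bind, there is no shortage.

0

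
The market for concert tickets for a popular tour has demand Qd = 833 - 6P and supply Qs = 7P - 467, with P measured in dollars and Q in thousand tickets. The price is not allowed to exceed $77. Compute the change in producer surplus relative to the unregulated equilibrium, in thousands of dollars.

Without the control the market clears where 833 - 6P = 7P - 467, i.e. P* = 100 and Q* = 233.
The ceiling of 77 is below the equilibrium price 100, so it binds.
At P = 77: Qd = 833 - 6·77 = 371 and Qs = 7·77 - 467 = 72.
Producer surplus without the control is ½ · (100 - 467/7) · 233 = 54289/14.
With the ceiling, producers sell 72 units at 77, so PS = ½ · (77 - 467/7) · 72 = 2592/7.
Change in producer surplus = 2592/7 - 54289/14 = -3507.5.

-3507.5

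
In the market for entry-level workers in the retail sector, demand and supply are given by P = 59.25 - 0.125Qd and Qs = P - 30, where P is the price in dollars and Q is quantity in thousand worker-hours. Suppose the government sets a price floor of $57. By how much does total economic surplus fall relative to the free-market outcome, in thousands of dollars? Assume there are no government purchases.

36

Rearranging demand gives Qd = 474 - 8P. Equilibrium: 474 - 8P = P - 30, so 504 = 9P and P* = 56, Q* = 26.
Because the floor (57) lies above the market-clearing price, it is binding.
At P = 57: Qd = 474 - 8·57 = 18 and Qs = 57 - 30 = 27.
Quantity traded falls to 18. At Q = 18 the demand price is (474 - 18)/8 = 57 and the supply price is 30 + 18 = 48.
Deadweight loss = ½ · (57 - 48) · (26 - 18) = ½ · 9 · 8 = 36.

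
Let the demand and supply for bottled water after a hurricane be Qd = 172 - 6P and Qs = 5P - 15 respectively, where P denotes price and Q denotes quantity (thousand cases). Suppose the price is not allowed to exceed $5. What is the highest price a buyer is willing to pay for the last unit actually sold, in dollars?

In a free market, 172 - 6P = 5P - 15 gives the equilibrium P* = 17, Q* = 70.
The ceiling of 5 is below the equilibrium price 17, so it binds.
At P = 5: Qd = 172 - 6·5 = 142 and Qs = 5·5 - 15 = 10.
Only 10 units reach the market. On the demand curve, the marginal buyer's willingness to pay at Q = 10 is (172 - 10)/6 = 27.

27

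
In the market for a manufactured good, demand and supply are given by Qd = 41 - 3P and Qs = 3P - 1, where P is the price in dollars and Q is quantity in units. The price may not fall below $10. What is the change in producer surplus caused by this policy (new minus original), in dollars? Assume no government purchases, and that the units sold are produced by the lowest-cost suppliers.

19.5

Setting quantity demanded equal to quantity supplied, 41 - 3P = 3P - 1, gives P* = 7 and Q* = 20.
Since 10 > 7, the floor is binding.
At P = 10: Qd = 41 - 3·10 = 11 and Qs = 3·10 - 1 = 29.
Producer surplus without the control is ½ · (7 - 1/3) · 20 = 200/3.
With the floor, 11 units are sold at 10. The supply price at Q = 11 is 4, so PS = ½ · [(10 - 1/3) + (10 - 4)] · 11 = 517/6.
Change in producer surplus = 517/6 - 200/3 = 19.5.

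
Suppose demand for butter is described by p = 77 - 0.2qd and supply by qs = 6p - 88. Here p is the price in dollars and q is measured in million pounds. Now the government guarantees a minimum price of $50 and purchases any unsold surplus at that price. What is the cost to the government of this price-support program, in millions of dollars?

Rearranging demand gives qd = 385 - 5p. In a free market, 385 - 5p = 6p - 88 gives the equilibrium p* = 43, q* = 170.
Since 50 > 43, the floor is binding.
At p = 50: qd = 385 - 5·50 = 135 and qs = 6·50 - 88 = 212.
Surplus = qs - qd = 77.
Government expenditure = surplus × support price = 77 × 50 = 3850.

3850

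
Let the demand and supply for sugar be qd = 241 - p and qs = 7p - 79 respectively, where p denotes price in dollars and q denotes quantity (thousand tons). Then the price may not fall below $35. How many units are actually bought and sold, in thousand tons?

Without the control the market clears where 241 - p = 7p - 79, i.e. p* = 40 and q* = 201.
Since 35 is below p* = 40, the floor does not bind and the free-market outcome prevails.

201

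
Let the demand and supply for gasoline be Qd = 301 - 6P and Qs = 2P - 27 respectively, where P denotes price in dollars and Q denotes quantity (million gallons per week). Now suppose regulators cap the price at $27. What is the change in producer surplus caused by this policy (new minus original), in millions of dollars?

-574

Setting quantity demanded equal to quantity supplied, 301 - 6P = 2P - 27, gives P* = 41 and Q* = 55.
Since 27 < 41, the ceiling is binding.
At P = 27: Qd = 301 - 6·27 = 139 and Qs = 2·27 - 27 = 27.
Producer surplus without the control is ½ · (41 - 13.5) · 55 = 756.25.
With the ceiling, producers sell 27 units at 27, so PS = ½ · (27 - 13.5) · 27 = 182.25.
Change in producer surplus = 182.25 - 756.25 = -574.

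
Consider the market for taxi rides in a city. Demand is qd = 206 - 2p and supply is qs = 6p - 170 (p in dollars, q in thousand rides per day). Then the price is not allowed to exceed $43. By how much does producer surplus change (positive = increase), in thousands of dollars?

Setting quantity demanded equal to quantity supplied, 206 - 2p = 6p - 170, gives p* = 47 and q* = 112.
The ceiling of 43 is below the equilibrium price 47, so it binds.
At p = 43: qd = 206 - 2·43 = 120 and qs = 6·43 - 170 = 88.
Producer surplus without the control is ½ · (47 - 85/3) · 112 = 3136/3.
With the ceiling, producers sell 88 units at 43, so PS = ½ · (43 - 85/3) · 88 = 1936/3.
Change in producer surplus = 1936/3 - 3136/3 = -400.

-400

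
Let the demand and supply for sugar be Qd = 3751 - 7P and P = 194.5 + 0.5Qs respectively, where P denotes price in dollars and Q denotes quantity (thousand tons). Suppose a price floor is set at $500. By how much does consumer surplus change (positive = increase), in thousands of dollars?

Rearranging supply gives Qs = 2P - 389. Equilibrium: 3751 - 7P = 2P - 389, so 4140 = 9P and P* = 460, Q* = 531.
Because the floor (500) lies above the market-clearing price, it is binding.
At P = 500: Qd = 3751 - 7·500 = 251 and Qs = 2·500 - 389 = 611.
Consumer surplus without the control is ½ · (3751/7 - 460) · 531 = 281961/14.
With the floor, consumers buy 251 units at 500, so CS = ½ · (3751/7 - 500) · 251 = 63001/14.
Change in consumer surplus = 63001/14 - 281961/14 = -15640.

-15640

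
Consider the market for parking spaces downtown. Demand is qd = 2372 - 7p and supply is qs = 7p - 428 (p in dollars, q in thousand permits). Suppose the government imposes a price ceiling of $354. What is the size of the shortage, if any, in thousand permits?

Equilibrium: 2372 - 7p = 7p - 428, so 2800 = 14p and p* = 200, q* = 972.
Since 354 is above p* = 200, the ceiling does not bind and the free-market outcome prevails.
Since the control does not bind, there is no shortage.

0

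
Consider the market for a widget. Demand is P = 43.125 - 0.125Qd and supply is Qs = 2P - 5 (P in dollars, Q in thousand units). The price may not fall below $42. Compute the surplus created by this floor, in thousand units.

70

Rearranging demand gives Qd = 345 - 8P. In a free market, 345 - 8P = 2P - 5 gives the equilibrium P* = 35, Q* = 65.
Because the floor (42) lies above the market-clearing price, it is binding.
At P = 42: Qd = 345 - 8·42 = 9 and Qs = 2·42 - 5 = 79.
Surplus = Qs - Qd = 79 - 9 = 70.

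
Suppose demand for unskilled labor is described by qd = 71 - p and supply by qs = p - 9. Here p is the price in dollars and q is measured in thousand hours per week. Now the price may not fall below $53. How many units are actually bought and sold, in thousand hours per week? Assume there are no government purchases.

18

In a free market, 71 - p = p - 9 gives the equilibrium p* = 40, q* = 31.
Since 53 > 40, the floor is binding.
At p = 53: qd = 71 - 53 = 18 and qs = 53 - 9 = 44.
The quantity actually transacted is the short side, demand: 18.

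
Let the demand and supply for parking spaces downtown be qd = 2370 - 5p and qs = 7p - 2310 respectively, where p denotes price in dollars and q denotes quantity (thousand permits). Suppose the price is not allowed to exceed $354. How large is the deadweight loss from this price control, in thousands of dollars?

10886.4

Equilibrium: 2370 - 5p = 7p - 2310, so 4680 = 12p and p* = 390, q* = 420.
Since 354 < 390, the ceiling is binding.
At p = 354: qd = 2370 - 5·354 = 600 and qs = 7·354 - 2310 = 168.
Quantity traded falls to 168. At q = 168 the demand price is (2370 - 168)/5 = 440.4 and the supply price is (2310 + 168)/7 = 354.
Deadweight loss = ½ · (440.4 - 354) · (420 - 168) = ½ · 86.4 · 252 = 10886.4.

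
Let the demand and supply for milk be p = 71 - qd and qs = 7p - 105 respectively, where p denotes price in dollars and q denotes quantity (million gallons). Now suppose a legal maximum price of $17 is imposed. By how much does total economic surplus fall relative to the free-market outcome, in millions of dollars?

700

Rearranging demand gives qd = 71 - p. Without the control the market clears where 71 - p = 7p - 105, i.e. p* = 22 and q* = 49.
Since 17 < 22, the ceiling is binding.
At p = 17: qd = 71 - 17 = 54 and qs = 7·17 - 105 = 14.
Quantity traded falls to 14. At q = 14 the demand price is 71 - 14 = 57 and the supply price is (105 + 14)/7 = 17.
Deadweight loss = ½ · (57 - 17) · (49 - 14) = ½ · 40 · 35 = 700.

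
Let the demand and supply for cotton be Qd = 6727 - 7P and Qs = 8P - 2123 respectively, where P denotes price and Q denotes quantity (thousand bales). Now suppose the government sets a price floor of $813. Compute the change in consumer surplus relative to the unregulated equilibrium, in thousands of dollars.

Equilibrium: 6727 - 7P = 8P - 2123, so 8850 = 15P and P* = 590, Q* = 2597.
Because the floor (813) lies above the market-clearing price, it is binding.
At P = 813: Qd = 6727 - 7·813 = 1036 and Qs = 8·813 - 2123 = 4381.
Consumer surplus without the control is ½ · (961 - 590) · 2597 = 481743.5.
With the floor, consumers buy 1036 units at 813, so CS = ½ · (961 - 813) · 1036 = 76664.
Change in consumer surplus = 76664 - 481743.5 = -405079.5.

-405079.5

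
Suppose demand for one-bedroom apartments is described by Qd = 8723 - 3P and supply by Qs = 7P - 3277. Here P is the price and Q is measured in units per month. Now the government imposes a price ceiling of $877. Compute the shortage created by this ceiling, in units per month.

Without the control the market clears where 8723 - 3P = 7P - 3277, i.e. P* = 1200 and Q* = 5123.
Because the ceiling (877) lies below the market-clearing price, it is binding.
At P = 877: Qd = 8723 - 3·877 = 6092 and Qs = 7·877 - 3277 = 2862.
Shortage = Qd - Qs = 6092 - 2862 = 3230.

3230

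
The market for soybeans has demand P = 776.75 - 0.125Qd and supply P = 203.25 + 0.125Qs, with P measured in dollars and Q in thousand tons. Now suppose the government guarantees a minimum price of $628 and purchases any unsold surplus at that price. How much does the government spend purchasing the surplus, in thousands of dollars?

Rearranging demand gives Qd = 6214 - 8P; rearranging supply gives Qs = 8P - 1626. Equilibrium: 6214 - 8P = 8P - 1626, so 7840 = 16P and P* = 490, Q* = 2294.
Since 628 > 490, the floor is binding.
At P = 628: Qd = 6214 - 8·628 = 1190 and Qs = 8·628 - 1626 = 3398.
Surplus = Qs - Qd = 2208.
Government expenditure = surplus × support price = 2208 × 628 = 1386624.

1386624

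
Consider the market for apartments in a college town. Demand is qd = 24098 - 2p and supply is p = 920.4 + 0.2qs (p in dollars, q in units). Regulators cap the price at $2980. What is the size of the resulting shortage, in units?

7840

Rearranging supply gives qs = 5p - 4602. Without the control the market clears where 24098 - 2p = 5p - 4602, i.e. p* = 4100 and q* = 15898.
Because the ceiling (2980) lies below the market-clearing price, it is binding.
At p = 2980: qd = 24098 - 2·2980 = 18138 and qs = 5·2980 - 4602 = 10298.
Shortage = qd - qs = 18138 - 10298 = 7840.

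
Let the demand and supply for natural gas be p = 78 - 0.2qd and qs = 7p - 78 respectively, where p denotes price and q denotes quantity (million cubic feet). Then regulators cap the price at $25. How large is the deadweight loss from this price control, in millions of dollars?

Rearranging demand gives qd = 390 - 5p. Setting quantity demanded equal to quantity supplied, 390 - 5p = 7p - 78, gives p* = 39 and q* = 195.
The ceiling of 25 is below the equilibrium price 39, so it binds.
At p = 25: qd = 390 - 5·25 = 265 and qs = 7·25 - 78 = 97.
Quantity traded falls to 97. At q = 97 the demand price is (390 - 97)/5 = 58.6 and the supply price is (78 + 97)/7 = 25.
Deadweight loss = ½ · (58.6 - 25) · (195 - 97) = ½ · 33.6 · 98 = 1646.4.

1646.4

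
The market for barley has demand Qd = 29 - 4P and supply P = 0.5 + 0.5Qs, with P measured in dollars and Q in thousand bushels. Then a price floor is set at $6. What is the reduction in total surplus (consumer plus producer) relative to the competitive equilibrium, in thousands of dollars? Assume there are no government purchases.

6

Rearranging supply gives Qs = 2P - 1. In a free market, 29 - 4P = 2P - 1 gives the equilibrium P* = 5, Q* = 9.
Since 6 > 5, the floor is binding.
At P = 6: Qd = 29 - 4·6 = 5 and Qs = 2·6 - 1 = 11.
Quantity traded falls to 5. At Q = 5 the demand price is (29 - 5)/4 = 6 and the supply price is (1 + 5)/2 = 3.
Deadweight loss = ½ · (6 - 3) · (9 - 5) = ½ · 3 · 4 = 6.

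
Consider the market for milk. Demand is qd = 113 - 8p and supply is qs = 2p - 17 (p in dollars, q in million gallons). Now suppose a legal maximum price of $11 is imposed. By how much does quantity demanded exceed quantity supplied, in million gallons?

20

Setting quantity demanded equal to quantity supplied, 113 - 8p = 2p - 17, gives p* = 13 and q* = 9.
The ceiling of 11 is below the equilibrium price 13, so it binds.
At p = 11: qd = 113 - 8·11 = 25 and qs = 2·11 - 17 = 5.
Shortage = qd - qs = 25 - 5 = 20.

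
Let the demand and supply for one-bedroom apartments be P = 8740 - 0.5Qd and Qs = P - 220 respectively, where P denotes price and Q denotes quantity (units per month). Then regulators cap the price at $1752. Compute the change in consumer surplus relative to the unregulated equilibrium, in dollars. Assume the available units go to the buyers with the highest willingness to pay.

Rearranging demand gives Qd = 17480 - 2P. Equilibrium: 17480 - 2P = P - 220, so 17700 = 3P and P* = 5900, Q* = 5680.
Since 1752 < 5900, the ceiling is binding.
At P = 1752: Qd = 17480 - 2·1752 = 13976 and Qs = 1752 - 220 = 1532.
Consumer surplus without the control is ½ · (8740 - 5900) · 5680 = 8065600.
With the ceiling, 1532 units are sold at 1752 (assume they go to the highest-value buyers). The demand price at Q = 1532 is 7974, so CS = ½ · [(8740 - 1752) + (7974 - 1752)] · 1532 = 10118860.
Change in consumer surplus = 10118860 - 8065600 = 2053260.

2053260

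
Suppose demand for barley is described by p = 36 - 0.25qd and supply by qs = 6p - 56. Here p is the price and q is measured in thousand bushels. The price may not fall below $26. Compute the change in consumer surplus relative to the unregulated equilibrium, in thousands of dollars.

Rearranging demand gives qd = 144 - 4p. Setting quantity demanded equal to quantity supplied, 144 - 4p = 6p - 56, gives p* = 20 and q* = 64.
Because the floor (26) lies above the market-clearing price, it is binding.
At p = 26: qd = 144 - 4·26 = 40 and qs = 6·26 - 56 = 100.
Consumer surplus without the control is ½ · (36 - 20) · 64 = 512.
With the floor, consumers buy 40 units at 26, so CS = ½ · (36 - 26) · 40 = 200.
Change in consumer surplus = 200 - 512 = -312.

-312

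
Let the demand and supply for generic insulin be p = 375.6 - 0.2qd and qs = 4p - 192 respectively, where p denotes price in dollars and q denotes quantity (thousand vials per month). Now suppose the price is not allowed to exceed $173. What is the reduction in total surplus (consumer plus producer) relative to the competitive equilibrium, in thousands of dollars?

Rearranging demand gives qd = 1878 - 5p. Setting quantity demanded equal to quantity supplied, 1878 - 5p = 4p - 192, gives p* = 230 and q* = 728.
The ceiling of 173 is below the equilibrium price 230, so it binds.
At p = 173: qd = 1878 - 5·173 = 1013 and qs = 4·173 - 192 = 500.
Quantity traded falls to 500. At q = 500 the demand price is (1878 - 500)/5 = 275.6 and the supply price is (192 + 500)/4 = 173.
Deadweight loss = ½ · (275.6 - 173) · (728 - 500) = ½ · 102.6 · 228 = 11696.4.

11696.4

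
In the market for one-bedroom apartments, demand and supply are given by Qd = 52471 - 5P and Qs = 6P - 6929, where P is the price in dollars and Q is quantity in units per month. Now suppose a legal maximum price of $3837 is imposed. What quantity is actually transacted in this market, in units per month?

16093

Equilibrium: 52471 - 5P = 6P - 6929, so 59400 = 11P and P* = 5400, Q* = 25471.
Because the ceiling (3837) lies below the market-clearing price, it is binding.
At P = 3837: Qd = 52471 - 5·3837 = 33286 and Qs = 6·3837 - 6929 = 16093.
The quantity actually transacted is the short side, supply: 16093.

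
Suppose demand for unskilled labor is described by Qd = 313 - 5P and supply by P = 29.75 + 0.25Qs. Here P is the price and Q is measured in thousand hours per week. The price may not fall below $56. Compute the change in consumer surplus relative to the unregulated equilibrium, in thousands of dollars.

-424

Rearranging supply gives Qs = 4P - 119. Without the control the market clears where 313 - 5P = 4P - 119, i.e. P* = 48 and Q* = 73.
Since 56 > 48, the floor is binding.
At P = 56: Qd = 313 - 5·56 = 33 and Qs = 4·56 - 119 = 105.
Consumer surplus without the control is ½ · (62.6 - 48) · 73 = 532.9.
With the floor, consumers buy 33 units at 56, so CS = ½ · (62.6 - 56) · 33 = 108.9.
Change in consumer surplus = 108.9 - 532.9 = -424.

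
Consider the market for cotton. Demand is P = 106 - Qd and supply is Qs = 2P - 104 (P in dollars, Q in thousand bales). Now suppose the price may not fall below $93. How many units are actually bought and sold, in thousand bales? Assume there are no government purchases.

Rearranging demand gives Qd = 106 - P. In a free market, 106 - P = 2P - 104 gives the equilibrium P* = 70, Q* = 36.
Since 93 > 70, the floor is binding.
At P = 93: Qd = 106 - 93 = 13 and Qs = 2·93 - 104 = 82.
The quantity actually transacted is the short side, demand: 13.

13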